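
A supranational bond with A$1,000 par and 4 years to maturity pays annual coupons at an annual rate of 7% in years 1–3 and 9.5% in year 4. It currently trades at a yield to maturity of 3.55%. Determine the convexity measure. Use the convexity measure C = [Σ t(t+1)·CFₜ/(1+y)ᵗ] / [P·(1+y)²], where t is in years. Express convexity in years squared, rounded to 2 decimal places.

16.51

With y = 0.0355:
  t   CF        PV=CF/(1+0.0355)^t    t·PV        t(t+1)·PV
  1        70.00        67.6002        67.6002         135.2004
  2        70.00        65.2827       130.5653         391.6960
  3        70.00        63.0446       189.1337         756.5349
  4     1,095.00       952.3875     3,809.5502      19,047.7509
  Σ                  1,148.3150     4,196.8494      20,331.1821
P = 1,148.3150.
Convexity = Σ t(t+1)·PV / [P·(1+y)²] = 20,331.1821 / (1,148.3150 × 1.072260) = 16.51207.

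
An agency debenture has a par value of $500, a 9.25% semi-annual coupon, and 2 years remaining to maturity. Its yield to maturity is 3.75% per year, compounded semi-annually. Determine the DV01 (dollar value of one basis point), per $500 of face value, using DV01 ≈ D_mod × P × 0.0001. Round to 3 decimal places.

Periodic yield y = 0.01875.
  t   CF        PV=CF/(1+0.01875)^t    t·PV
  1       23.125        22.6994        22.6994
  2       23.125        22.2816        44.5632
  3       23.125        21.8715        65.6145
  4      523.125       485.6630     1,942.6519
  Σ                    552.5155     2,075.5290
P = 552.5155; D_Mac = 3.75651 half-year periods = 1.87825 yrs; D_mod = 1.84369 yrs.
DV01 ≈ 1.84369 × 552.5155 × 0.0001 = 0.101866.

$0.102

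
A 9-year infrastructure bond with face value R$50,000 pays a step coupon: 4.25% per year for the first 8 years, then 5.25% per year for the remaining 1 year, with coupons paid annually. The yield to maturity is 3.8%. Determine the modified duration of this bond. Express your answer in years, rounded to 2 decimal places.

Periodic yield y = 0.038. First find Macaulay duration:
  t   CF        PV=CF/(1+0.038)^t    t·PV
  1     2,125.00     2,047.2062     2,047.2062
  2     2,125.00     1,972.2603     3,944.5206
  3     2,125.00     1,900.0581     5,700.1742
  4     2,125.00     1,830.4991     7,321.9964
  5     2,125.00     1,763.4866     8,817.4331
  6     2,125.00     1,698.9274    10,193.5642
  7     2,125.00     1,636.7316    11,457.1210
  8     2,125.00     1,576.8127    12,614.5015
  9    52,625.00    37,619.7519   338,577.7672
  Σ                 52,045.7338   400,674.2844
P = 52,045.7338; Macaulay duration = 400,674.2844 / 52,045.7338 = 7.69850 years.
Modified duration = D_Mac / (1 + y) = 7.69850 / 1.038 = 7.41667 years.

7.42 years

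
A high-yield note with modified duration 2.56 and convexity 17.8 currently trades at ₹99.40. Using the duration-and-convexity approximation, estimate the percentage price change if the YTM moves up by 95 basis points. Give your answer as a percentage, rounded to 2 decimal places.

Duration effect: -D_mod·Δy = -2.56 × (+0.0095) = -0.024320
Convexity effect: ½·C·(Δy)² = 0.5 × 17.8 × (0.0095)² = +0.000803225
ΔP/P ≈ -0.024320 + 0.000803225 = -0.023516775
= -2.3516775%.

-2.35%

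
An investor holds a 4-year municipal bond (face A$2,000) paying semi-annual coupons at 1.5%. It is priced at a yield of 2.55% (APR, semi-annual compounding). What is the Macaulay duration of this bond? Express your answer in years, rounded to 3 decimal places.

3.895 years

Periodic yield y = 0.01275. Discount each cash flow and weight by its period:
  t   CF        PV=CF/(1+0.01275)^t    t·PV
  1        15.00        14.8112        14.8112
  2        15.00        14.6247        29.2494
  3        15.00        14.4406        43.3217
  4        15.00        14.2588        57.0351
  5        15.00        14.0793        70.3963
  6        15.00        13.9020        83.4121
  7        15.00        13.7270        96.0890
  8     2,015.00     1,820.7782    14,566.2253
  Σ                  1,920.6216    14,960.5400
Price P = Σ PV = 1,920.6216.
Macaulay duration = Σ(t·PV) / P = 14,960.5400 / 1,920.6216 = 7.78943 half-year periods.
In years: 7.78943 / 2 = 3.89471 years.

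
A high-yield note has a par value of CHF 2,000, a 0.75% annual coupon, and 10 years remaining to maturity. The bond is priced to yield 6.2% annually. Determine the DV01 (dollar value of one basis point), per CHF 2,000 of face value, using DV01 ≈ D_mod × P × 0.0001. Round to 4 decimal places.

Periodic yield y = 0.062.
  t   CF        PV=CF/(1+0.062)^t    t·PV
  1        15.00        14.1243        14.1243
  2        15.00        13.2997        26.5994
  3        15.00        12.5233        37.5698
  4        15.00        11.7922        47.1686
  5        15.00        11.1037        55.5186
  6        15.00        10.4555        62.7329
  7        15.00         9.8451        68.9156
  8        15.00         9.2703        74.1626
  9        15.00         8.7291        78.5621
  10    2,015.00     1,104.1546    11,041.5459
  Σ                  1,205.2978    11,506.9000
P = 1,205.2978; D_Mac = 9.54694 yrs; D_mod = 8.98958 yrs.
DV01 ≈ 8.98958 × 1,205.2978 × 0.0001 = 1.083512.

CHF 1.0835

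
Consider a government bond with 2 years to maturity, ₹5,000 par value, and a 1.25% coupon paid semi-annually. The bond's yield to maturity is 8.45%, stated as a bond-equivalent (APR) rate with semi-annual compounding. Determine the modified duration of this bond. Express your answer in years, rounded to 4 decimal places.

1.8996 years

Periodic yield y = 0.04225. First find Macaulay duration:
  t   CF        PV=CF/(1+0.04225)^t    t·PV
  1        31.25        29.9832        29.9832
  2        31.25        28.7678        57.5355
  3        31.25        27.6016        82.8048
  4     5,031.25     4,263.7161    17,054.8645
  Σ                  4,350.0687    17,225.1881
P = 4,350.0687; Macaulay duration = 17,225.1881 / 4,350.0687 = 3.95975 half-year periods = 1.97988 years.
Modified duration = D_Mac / (1 + y) = 1.97988 / 1.04225 = 1.89962 years.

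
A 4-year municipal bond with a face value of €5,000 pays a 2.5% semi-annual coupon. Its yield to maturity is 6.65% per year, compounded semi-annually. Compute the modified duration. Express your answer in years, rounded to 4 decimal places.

Periodic yield y = 0.03325. First find Macaulay duration:
  t   CF        PV=CF/(1+0.03325)^t    t·PV
  1        62.50        60.4887        60.4887
  2        62.50        58.5422       117.0844
  3        62.50        56.6583       169.9750
  4        62.50        54.8351       219.3403
  5        62.50        53.0705       265.3524
  6        62.50        51.3627       308.1760
  7        62.50        49.7098       347.9687
  8     5,062.50     3,896.9221    31,175.3768
  Σ                  4,281.5894    32,663.7623
P = 4,281.5894; Macaulay duration = 32,663.7623 / 4,281.5894 = 7.62889 half-year periods = 3.81444 years.
Modified duration = D_Mac / (1 + y) = 3.81444 / 1.03325 = 3.69169 years.

3.6917 years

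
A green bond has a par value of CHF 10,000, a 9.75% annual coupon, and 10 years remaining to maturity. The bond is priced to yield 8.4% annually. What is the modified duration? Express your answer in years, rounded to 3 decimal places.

Periodic yield y = 0.084. First find Macaulay duration:
  t   CF        PV=CF/(1+0.084)^t    t·PV
  1       975.00       899.4465       899.4465
  2       975.00       829.7477     1,659.4954
  3       975.00       765.4499     2,296.3497
  4       975.00       706.1346     2,824.5384
  5       975.00       651.4157     3,257.0784
  6       975.00       600.9370     3,605.6218
  7       975.00       554.3699     3,880.5893
  8       975.00       511.4113     4,091.2908
  9       975.00       471.7817     4,246.0352
  10   10,975.00     4,899.0481    48,990.4814
  Σ                 10,889.7424    75,750.9267
P = 10,889.7424; Macaulay duration = 75,750.9267 / 10,889.7424 = 6.95617 years.
Modified duration = D_Mac / (1 + y) = 6.95617 / 1.084 = 6.41713 years.

6.417 years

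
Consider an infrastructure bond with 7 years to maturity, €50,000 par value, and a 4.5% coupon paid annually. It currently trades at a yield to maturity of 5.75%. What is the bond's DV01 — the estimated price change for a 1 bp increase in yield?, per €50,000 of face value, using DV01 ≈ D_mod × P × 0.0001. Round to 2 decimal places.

Periodic yield y = 0.0575.
  t   CF        PV=CF/(1+0.0575)^t    t·PV
  1     2,250.00     2,127.6596     2,127.6596
  2     2,250.00     2,011.9712     4,023.9425
  3     2,250.00     1,902.5733     5,707.7198
  4     2,250.00     1,799.1237     7,196.4946
  5     2,250.00     1,701.2990     8,506.4948
  6     2,250.00     1,608.7933     9,652.7601
  7    52,250.00    35,328.3751   247,298.6255
  Σ                 46,479.7951   284,513.6968
P = 46,479.7951; D_Mac = 6.12123 yrs; D_mod = 5.78840 yrs.
DV01 ≈ 5.78840 × 46,479.7951 × 0.0001 = 26.904368.

€26.90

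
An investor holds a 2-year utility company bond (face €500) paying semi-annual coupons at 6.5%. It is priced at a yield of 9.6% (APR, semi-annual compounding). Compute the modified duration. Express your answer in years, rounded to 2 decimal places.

1.82 years

Periodic yield y = 0.048. First find Macaulay duration:
  t   CF        PV=CF/(1+0.048)^t    t·PV
  1        16.25        15.5057        15.5057
  2        16.25        14.7955        29.5911
  3        16.25        14.1179        42.3536
  4       516.25       427.9716     1,711.8863
  Σ                    472.3907     1,799.3368
P = 472.3907; Macaulay duration = 1,799.3368 / 472.3907 = 3.80900 half-year periods = 1.90450 years.
Modified duration = D_Mac / (1 + y) = 1.90450 / 1.048 = 1.81727 years.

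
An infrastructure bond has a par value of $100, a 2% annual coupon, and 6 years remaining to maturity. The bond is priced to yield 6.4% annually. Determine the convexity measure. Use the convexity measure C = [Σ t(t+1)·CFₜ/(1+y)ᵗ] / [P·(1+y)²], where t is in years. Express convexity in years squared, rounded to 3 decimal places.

34.397

With y = 0.064:
  t   CF        PV=CF/(1+0.064)^t    t·PV        t(t+1)·PV
  1         2.00         1.8797         1.8797           3.7594
  2         2.00         1.7666         3.5333          10.5998
  3         2.00         1.6604         4.9811          19.9245
  4         2.00         1.5605         6.2420          31.2100
  5         2.00         1.4666         7.3332          43.9990
  6       102.00        70.2992       421.7952       2,952.5665
  Σ                     78.6330       445.7645       3,062.0592
P = 78.6330.
Convexity = Σ t(t+1)·PV / [P·(1+y)²] = 3,062.0592 / (78.6330 × 1.132096) = 34.39737.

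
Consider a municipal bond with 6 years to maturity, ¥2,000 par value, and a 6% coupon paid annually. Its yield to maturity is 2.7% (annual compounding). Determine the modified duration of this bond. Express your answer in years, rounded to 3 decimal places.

Periodic yield y = 0.027. First find Macaulay duration:
  t   CF        PV=CF/(1+0.027)^t    t·PV
  1       120.00       116.8452       116.8452
  2       120.00       113.7733       227.5466
  3       120.00       110.7822       332.3465
  4       120.00       107.8697       431.4788
  5       120.00       105.0338       525.1689
  6     2,120.00     1,806.8130    10,840.8778
  Σ                  2,361.1171    12,474.2639
P = 2,361.1171; Macaulay duration = 12,474.2639 / 2,361.1171 = 5.28320 years.
Modified duration = D_Mac / (1 + y) = 5.28320 / 1.027 = 5.14431 years.

5.144 years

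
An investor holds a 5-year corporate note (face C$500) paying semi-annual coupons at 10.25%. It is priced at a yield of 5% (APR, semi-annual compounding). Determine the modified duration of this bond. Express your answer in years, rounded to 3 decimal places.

Periodic yield y = 0.025. First find Macaulay duration:
  t   CF        PV=CF/(1+0.025)^t    t·PV
  1       25.625        25.0000        25.0000
  2       25.625        24.3902        48.7805
  3       25.625        23.7954        71.3861
  4       25.625        23.2150        92.8599
  5       25.625        22.6488       113.2438
  6       25.625        22.0964       132.5781
  7       25.625        21.5574       150.9020
  8       25.625        21.0316       168.2530
  9       25.625        20.5187       184.6680
  10     525.625       410.6174     4,106.1741
  Σ                    614.8708     5,093.8456
P = 614.8708; Macaulay duration = 5,093.8456 / 614.8708 = 8.28442 half-year periods = 4.14221 years.
Modified duration = D_Mac / (1 + y) = 4.14221 / 1.025 = 4.04118 years.

4.041 years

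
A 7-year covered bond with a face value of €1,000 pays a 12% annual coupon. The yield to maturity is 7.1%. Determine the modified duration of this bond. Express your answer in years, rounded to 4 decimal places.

4.9766 years

Periodic yield y = 0.071. First find Macaulay duration:
  t   CF        PV=CF/(1+0.071)^t    t·PV
  1       120.00       112.0448       112.0448
  2       120.00       104.6170       209.2340
  3       120.00        97.6816       293.0448
  4       120.00        91.2060       364.8240
  5       120.00        85.1597       425.7983
  6       120.00        79.5142       477.0849
  7     1,120.00       692.9338     4,850.5364
  Σ                  1,263.1570     6,732.5672
P = 1,263.1570; Macaulay duration = 6,732.5672 / 1,263.1570 = 5.32995 years.
Modified duration = D_Mac / (1 + y) = 5.32995 / 1.071 = 4.97661 years.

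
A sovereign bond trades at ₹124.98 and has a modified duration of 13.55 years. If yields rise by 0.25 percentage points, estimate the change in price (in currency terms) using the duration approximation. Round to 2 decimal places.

-₹4.23

Duration approximation: ΔP/P ≈ -D_mod · Δy = -13.55 × (+0.0025) = -0.033875.
ΔP ≈ 124.98 × (-0.033875) = -4.2336975.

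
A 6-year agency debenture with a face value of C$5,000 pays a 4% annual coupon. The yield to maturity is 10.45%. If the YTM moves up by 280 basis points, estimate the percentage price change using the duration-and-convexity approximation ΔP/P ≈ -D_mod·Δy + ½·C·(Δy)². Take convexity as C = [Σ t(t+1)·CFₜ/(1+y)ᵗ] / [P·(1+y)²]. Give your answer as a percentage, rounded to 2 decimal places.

-12.38%

With y = 0.1045:
  t   CF        PV=CF/(1+0.1045)^t    t·PV        t(t+1)·PV
  1       200.00       181.0774       181.0774         362.1548
  2       200.00       163.9451       327.8903         983.6709
  3       200.00       148.4338       445.3014       1,781.2057
  4       200.00       134.3900       537.5602       2,687.8010
  5       200.00       121.6750       608.3751       3,650.2503
  6     5,200.00     2,864.2375    17,185.4248     120,297.9739
  Σ                  3,613.7589    19,285.6292     129,763.0566
P = 3,613.7589; D_Mac = 5.33672 yrs; D_mod = 4.83180 yrs; C = 29.43476.
Duration effect: -4.83180 × (+0.028) = -0.135290
Convexity effect: 0.5 × 29.43476 × (0.028)² = +0.0115384
ΔP/P ≈ -0.135290 + 0.0115384 = -0.123752 = -12.3752%.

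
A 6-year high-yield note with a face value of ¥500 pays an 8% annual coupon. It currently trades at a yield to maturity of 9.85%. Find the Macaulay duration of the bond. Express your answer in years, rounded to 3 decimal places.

Periodic yield y = 0.0985. Discount each cash flow and weight by its year:
  t   CF        PV=CF/(1+0.0985)^t    t·PV
  1        40.00        36.4133        36.4133
  2        40.00        33.1482        66.2964
  3        40.00        30.1759        90.5276
  4        40.00        27.4701       109.8803
  5        40.00        25.0069       125.0345
  6       540.00       307.3218     1,843.9309
  Σ                    459.5361     2,272.0829
Price P = Σ PV = 459.5361.
Macaulay duration = Σ(t·PV) / P = 2,272.0829 / 459.5361 = 4.94430 years.

4.944 years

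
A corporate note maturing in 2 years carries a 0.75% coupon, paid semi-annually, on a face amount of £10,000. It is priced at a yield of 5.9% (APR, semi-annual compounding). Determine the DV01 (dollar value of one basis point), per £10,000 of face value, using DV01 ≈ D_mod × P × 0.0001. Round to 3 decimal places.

Periodic yield y = 0.0295.
  t   CF        PV=CF/(1+0.0295)^t    t·PV
  1        37.50        36.4254        36.4254
  2        37.50        35.3817        70.7634
  3        37.50        34.3678       103.1035
  4    10,037.50     8,935.5267    35,742.1066
  Σ                  9,041.7016    35,952.3989
P = 9,041.7016; D_Mac = 3.97629 half-year periods = 1.98814 yrs; D_mod = 1.93117 yrs.
DV01 ≈ 1.93117 × 9,041.7016 × 0.0001 = 1.746110.

£1.746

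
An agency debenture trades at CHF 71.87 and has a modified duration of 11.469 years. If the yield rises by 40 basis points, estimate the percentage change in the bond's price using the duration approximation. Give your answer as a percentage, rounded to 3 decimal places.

-4.588%

Duration approximation: ΔP/P ≈ -D_mod · Δy = -11.469 × (+0.004) = -0.045876.
As a percentage: -4.5876%.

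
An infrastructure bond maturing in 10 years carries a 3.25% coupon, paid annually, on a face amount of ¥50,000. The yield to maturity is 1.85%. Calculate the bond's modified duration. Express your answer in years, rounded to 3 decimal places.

Periodic yield y = 0.0185. First find Macaulay duration:
  t   CF        PV=CF/(1+0.0185)^t    t·PV
  1     1,625.00     1,595.4836     1,595.4836
  2     1,625.00     1,566.5032     3,133.0065
  3     1,625.00     1,538.0493     4,614.1480
  4     1,625.00     1,510.1123     6,040.4490
  5     1,625.00     1,482.6826     7,413.4131
  6     1,625.00     1,455.7512     8,734.5074
  7     1,625.00     1,429.3090    10,005.1631
  8     1,625.00     1,403.3471    11,226.7767
  9     1,625.00     1,377.8567    12,400.7107
  10   51,625.00    42,978.3493   429,783.4931
  Σ                 56,337.4444   494,947.1511
P = 56,337.4444; Macaulay duration = 494,947.1511 / 56,337.4444 = 8.78540 years.
Modified duration = D_Mac / (1 + y) = 8.78540 / 1.0185 = 8.62583 years.

8.626 years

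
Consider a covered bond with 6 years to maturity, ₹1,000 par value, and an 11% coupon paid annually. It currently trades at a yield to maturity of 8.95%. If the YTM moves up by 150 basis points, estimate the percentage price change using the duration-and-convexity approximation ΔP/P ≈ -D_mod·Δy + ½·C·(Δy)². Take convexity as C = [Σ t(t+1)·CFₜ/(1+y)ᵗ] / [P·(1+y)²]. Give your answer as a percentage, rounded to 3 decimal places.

With y = 0.0895:
  t   CF        PV=CF/(1+0.0895)^t    t·PV        t(t+1)·PV
  1       110.00       100.9637       100.9637         201.9275
  2       110.00        92.6698       185.3396         556.0188
  3       110.00        85.0572       255.1715       1,020.6862
  4       110.00        78.0699       312.2797       1,561.3984
  5       110.00        71.6567       358.2833       2,149.6996
  6     1,110.00       663.6813     3,982.0877      27,874.6140
  Σ                  1,092.0986     5,194.1255      33,364.3444
P = 1,092.0986; D_Mac = 4.75610 yrs; D_mod = 4.36539 yrs; C = 25.73750.
Duration effect: -4.36539 × (+0.015) = -0.065481
Convexity effect: 0.5 × 25.73750 × (0.015)² = +0.0028955
ΔP/P ≈ -0.065481 + 0.0028955 = -0.062585 = -6.2585%.

-6.259%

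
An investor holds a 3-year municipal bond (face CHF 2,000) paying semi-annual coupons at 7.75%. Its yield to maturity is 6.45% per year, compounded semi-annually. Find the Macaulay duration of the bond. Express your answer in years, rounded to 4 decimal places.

2.7390 years

Periodic yield y = 0.03225. Discount each cash flow and weight by its period:
  t   CF        PV=CF/(1+0.03225)^t    t·PV
  1        77.50        75.0787        75.0787
  2        77.50        72.7331       145.4661
  3        77.50        70.4607       211.3821
  4        77.50        68.2593       273.0374
  5        77.50        66.1268       330.6338
  6     2,077.50     1,717.2427    10,303.4563
  Σ                  2,069.9013    11,339.0545
Price P = Σ PV = 2,069.9013.
Macaulay duration = Σ(t·PV) / P = 11,339.0545 / 2,069.9013 = 5.47807 half-year periods.
In years: 5.47807 / 2 = 2.73903 years.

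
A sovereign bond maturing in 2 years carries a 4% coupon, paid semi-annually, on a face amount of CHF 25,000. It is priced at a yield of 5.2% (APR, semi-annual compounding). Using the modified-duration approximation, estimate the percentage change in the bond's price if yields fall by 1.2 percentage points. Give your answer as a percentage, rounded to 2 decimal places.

+2.27%

Periodic yield y = 0.026. Modified duration first:
  t   CF        PV=CF/(1+0.026)^t    t·PV
  1       500.00       487.3294       487.3294
  2       500.00       474.9800       949.9599
  3       500.00       462.9434     1,388.8303
  4    25,500.00    23,011.8078    92,047.2310
  Σ                 24,437.0606    94,873.3507
P = 24,437.0606; D_Mac = 3.88236 half-year periods = 1.94118 yrs; D_mod = 1.94118/(1+0.026) = 1.89199 yrs.
ΔP/P ≈ -D_mod · Δy = -1.89199 × (-0.012) = +0.022704 = +2.2704%.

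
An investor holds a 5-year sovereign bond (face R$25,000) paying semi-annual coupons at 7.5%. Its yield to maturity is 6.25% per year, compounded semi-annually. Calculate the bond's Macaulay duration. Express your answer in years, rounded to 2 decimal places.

4.28 years

Periodic yield y = 0.03125. Discount each cash flow and weight by its period:
  t   CF        PV=CF/(1+0.03125)^t    t·PV
  1       937.50       909.0909       909.0909
  2       937.50       881.5427     1,763.0854
  3       937.50       854.8293     2,564.4879
  4       937.50       828.9254     3,315.7015
  5       937.50       803.8064     4,019.0321
  6       937.50       779.4486     4,676.6919
  7       937.50       755.8290     5,290.8029
  8       937.50       732.9251     5,863.4007
  9       937.50       710.7152     6,396.4371
  10   25,937.50    19,067.2692   190,672.6921
  Σ                 26,324.3818   225,471.4224
Price P = Σ PV = 26,324.3818.
Macaulay duration = Σ(t·PV) / P = 225,471.4224 / 26,324.3818 = 8.56512 half-year periods.
In years: 8.56512 / 2 = 4.28256 years.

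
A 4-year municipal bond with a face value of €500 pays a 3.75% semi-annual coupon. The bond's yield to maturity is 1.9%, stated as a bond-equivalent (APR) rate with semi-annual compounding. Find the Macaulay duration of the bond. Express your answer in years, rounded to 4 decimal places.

Periodic yield y = 0.0095. Discount each cash flow and weight by its period:
  t   CF        PV=CF/(1+0.0095)^t    t·PV
  1        9.375         9.2868         9.2868
  2        9.375         9.1994        18.3988
  3        9.375         9.1128        27.3384
  4        9.375         9.0271        36.1082
  5        9.375         8.9421        44.7105
  6        9.375         8.8580        53.1477
  7        9.375         8.7746        61.4222
  8      509.375       472.2664     3,778.1311
  Σ                    535.4671     4,028.5437
Price P = Σ PV = 535.4671.
Macaulay duration = Σ(t·PV) / P = 4,028.5437 / 535.4671 = 7.52342 half-year periods.
In years: 7.52342 / 2 = 3.76171 years.

3.7617 years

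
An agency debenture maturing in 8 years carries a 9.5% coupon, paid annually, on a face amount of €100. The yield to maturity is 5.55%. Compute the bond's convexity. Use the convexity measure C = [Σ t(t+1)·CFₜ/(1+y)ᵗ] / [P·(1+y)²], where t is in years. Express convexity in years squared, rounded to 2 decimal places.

45.30

With y = 0.0555:
  t   CF        PV=CF/(1+0.0555)^t    t·PV        t(t+1)·PV
  1         9.50         9.0005         9.0005          18.0009
  2         9.50         8.5272        17.0544          51.1633
  3         9.50         8.0788        24.2365          96.9461
  4         9.50         7.6540        30.6162         153.0808
  5         9.50         7.2516        36.2579         217.5473
  6         9.50         6.8703        41.2217         288.5516
  7         9.50         6.5090        45.5632         364.5054
  8       109.50        71.0801       568.6410       5,117.7694
  Σ                    124.9716       772.5913       6,307.5647
P = 124.9716.
Convexity = Σ t(t+1)·PV / [P·(1+y)²] = 6,307.5647 / (124.9716 × 1.114080) = 45.30374.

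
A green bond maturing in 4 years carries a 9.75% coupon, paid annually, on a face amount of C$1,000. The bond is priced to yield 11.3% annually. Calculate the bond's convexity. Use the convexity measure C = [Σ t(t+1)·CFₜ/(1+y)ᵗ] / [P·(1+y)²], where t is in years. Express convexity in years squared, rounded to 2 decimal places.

With y = 0.113:
  t   CF        PV=CF/(1+0.113)^t    t·PV        t(t+1)·PV
  1        97.50        87.6011        87.6011         175.2022
  2        97.50        78.7072       157.4143         472.2430
  3        97.50        70.7162       212.1487         848.5948
  4     1,097.50       715.1940     2,860.7761      14,303.8803
  Σ                    952.2185     3,317.9402      15,799.9203
P = 952.2185.
Convexity = Σ t(t+1)·PV / [P·(1+y)²] = 15,799.9203 / (952.2185 × 1.238769) = 13.39454.

13.39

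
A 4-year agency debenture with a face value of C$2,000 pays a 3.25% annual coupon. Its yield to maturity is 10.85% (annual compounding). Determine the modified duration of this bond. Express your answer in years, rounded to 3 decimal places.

Periodic yield y = 0.1085. First find Macaulay duration:
  t   CF        PV=CF/(1+0.1085)^t    t·PV
  1        65.00        58.6378        58.6378
  2        65.00        52.8983       105.7967
  3        65.00        47.7206       143.1619
  4     2,065.00     1,367.6572     5,470.6289
  Σ                  1,526.9140     5,778.2253
P = 1,526.9140; Macaulay duration = 5,778.2253 / 1,526.9140 = 3.78425 years.
Modified duration = D_Mac / (1 + y) = 3.78425 / 1.1085 = 3.41385 years.

3.414 years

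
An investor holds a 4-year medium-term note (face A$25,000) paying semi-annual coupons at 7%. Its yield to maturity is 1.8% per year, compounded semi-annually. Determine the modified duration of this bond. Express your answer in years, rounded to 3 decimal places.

3.570 years

Periodic yield y = 0.009. First find Macaulay duration:
  t   CF        PV=CF/(1+0.009)^t    t·PV
  1       875.00       867.1952       867.1952
  2       875.00       859.4601     1,718.9202
  3       875.00       851.7940     2,555.3819
  4       875.00       844.1962     3,376.7848
  5       875.00       836.6662     4,183.3310
  6       875.00       829.2034     4,975.2202
  7       875.00       821.8071     5,752.6497
  8    25,875.00    24,085.2428   192,681.9423
  Σ                 29,995.5649   216,111.4253
P = 29,995.5649; Macaulay duration = 216,111.4253 / 29,995.5649 = 7.20478 half-year periods = 3.60239 years.
Modified duration = D_Mac / (1 + y) = 3.60239 / 1.009 = 3.57026 years.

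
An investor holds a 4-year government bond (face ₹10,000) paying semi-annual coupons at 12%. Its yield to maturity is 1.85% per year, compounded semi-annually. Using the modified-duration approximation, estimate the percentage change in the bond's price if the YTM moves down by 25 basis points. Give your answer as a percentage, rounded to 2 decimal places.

Periodic yield y = 0.00925. Modified duration first:
  t   CF        PV=CF/(1+0.00925)^t    t·PV
  1       600.00       594.5009       594.5009
  2       600.00       589.0521     1,178.1043
  3       600.00       583.6533     1,750.9600
  4       600.00       578.3040     2,313.2161
  5       600.00       573.0037     2,865.0187
  6       600.00       567.7520     3,406.5122
  7       600.00       562.5485     3,937.8393
  8    10,600.00     9,847.2690    78,778.1518
  Σ                 13,896.0836    94,824.3033
P = 13,896.0836; D_Mac = 6.82381 half-year periods = 3.41191 yrs; D_mod = 3.41191/(1+0.00925) = 3.38064 yrs.
ΔP/P ≈ -D_mod · Δy = -3.38064 × (-0.0025) = +0.008452 = +0.8452%.

+0.85%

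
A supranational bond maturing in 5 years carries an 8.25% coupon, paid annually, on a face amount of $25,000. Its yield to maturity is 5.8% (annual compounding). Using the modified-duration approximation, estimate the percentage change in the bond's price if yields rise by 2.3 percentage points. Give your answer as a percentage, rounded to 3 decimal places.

-9.416%

Periodic yield y = 0.058. Modified duration first:
  t   CF        PV=CF/(1+0.058)^t    t·PV
  1     2,062.50     1,949.4329     1,949.4329
  2     2,062.50     1,842.5642     3,685.1283
  3     2,062.50     1,741.5540     5,224.6621
  4     2,062.50     1,646.0813     6,584.3253
  5    27,062.50    20,414.5389   102,072.6945
  Σ                 27,594.1713   119,516.2432
P = 27,594.1713; D_Mac = 4.33121 yrs; D_mod = 4.33121/(1+0.058) = 4.09377 yrs.
ΔP/P ≈ -D_mod · Δy = -4.09377 × (+0.023) = -0.094157 = -9.4157%.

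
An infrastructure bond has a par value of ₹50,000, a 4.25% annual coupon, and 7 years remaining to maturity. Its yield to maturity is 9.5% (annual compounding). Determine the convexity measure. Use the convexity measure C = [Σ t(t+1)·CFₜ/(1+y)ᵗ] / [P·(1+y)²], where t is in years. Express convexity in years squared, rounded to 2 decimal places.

With y = 0.095:
  t   CF        PV=CF/(1+0.095)^t    t·PV        t(t+1)·PV
  1     2,125.00     1,940.6393     1,940.6393       3,881.2785
  2     2,125.00     1,772.2733     3,544.5466      10,633.6398
  3     2,125.00     1,618.5144     4,855.5433      19,422.1732
  4     2,125.00     1,478.0954     5,912.3815      29,561.9075
  5     2,125.00     1,349.8588     6,749.2939      40,495.7637
  6     2,125.00     1,232.7478     7,396.4865      51,775.4056
  7    52,125.00    27,615.1390   193,305.9731   1,546,447.7846
  Σ                 37,007.2679   223,704.8642   1,702,217.9529
P = 37,007.2679.
Convexity = Σ t(t+1)·PV / [P·(1+y)²] = 1,702,217.9529 / (37,007.2679 × 1.199025) = 38.36188.

38.36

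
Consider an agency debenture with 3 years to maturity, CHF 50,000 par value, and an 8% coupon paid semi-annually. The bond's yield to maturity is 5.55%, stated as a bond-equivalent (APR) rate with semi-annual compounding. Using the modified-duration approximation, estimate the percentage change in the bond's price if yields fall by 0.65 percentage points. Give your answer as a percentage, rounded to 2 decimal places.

Periodic yield y = 0.02775. Modified duration first:
  t   CF        PV=CF/(1+0.02775)^t    t·PV
  1     2,000.00     1,945.9985     1,945.9985
  2     2,000.00     1,893.4552     3,786.9103
  3     2,000.00     1,842.3305     5,526.9915
  4     2,000.00     1,792.5862     7,170.3449
  5     2,000.00     1,744.1851     8,720.9254
  6    52,000.00    44,124.3612   264,746.1671
  Σ                 53,342.9167   291,897.3378
P = 53,342.9167; D_Mac = 5.47209 half-year periods = 2.73605 yrs; D_mod = 2.73605/(1+0.02775) = 2.66217 yrs.
ΔP/P ≈ -D_mod · Δy = -2.66217 × (-0.0065) = +0.017304 = +1.7304%.

+1.73%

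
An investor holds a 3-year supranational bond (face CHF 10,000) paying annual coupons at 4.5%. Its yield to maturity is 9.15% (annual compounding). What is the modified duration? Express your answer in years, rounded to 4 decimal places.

Periodic yield y = 0.0915. First find Macaulay duration:
  t   CF        PV=CF/(1+0.0915)^t    t·PV
  1       450.00       412.2767       412.2767
  2       450.00       377.7157       755.4314
  3    10,450.00     8,036.0952    24,108.2855
  Σ                  8,826.0875    25,275.9935
P = 8,826.0875; Macaulay duration = 25,275.9935 / 8,826.0875 = 2.86378 years.
Modified duration = D_Mac / (1 + y) = 2.86378 / 1.0915 = 2.62371 years.

2.6237 years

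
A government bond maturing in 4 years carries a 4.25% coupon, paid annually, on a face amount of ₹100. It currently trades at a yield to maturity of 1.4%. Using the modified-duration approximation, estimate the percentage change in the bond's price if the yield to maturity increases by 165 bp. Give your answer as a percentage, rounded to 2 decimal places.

-6.14%

Periodic yield y = 0.014. Modified duration first:
  t   CF        PV=CF/(1+0.014)^t    t·PV
  1         4.25         4.1913         4.1913
  2         4.25         4.1335         8.2669
  3         4.25         4.0764        12.2292
  4       104.25        98.6107       394.4430
  Σ                    111.0119       419.1304
P = 111.0119; D_Mac = 3.77554 yrs; D_mod = 3.77554/(1+0.014) = 3.72342 yrs.
ΔP/P ≈ -D_mod · Δy = -3.72342 × (+0.0165) = -0.061436 = -6.1436%.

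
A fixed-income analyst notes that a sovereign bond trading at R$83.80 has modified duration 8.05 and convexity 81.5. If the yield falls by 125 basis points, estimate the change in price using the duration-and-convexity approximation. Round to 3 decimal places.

Duration effect: -D_mod·Δy = -8.05 × (-0.0125) = +0.100625
Convexity effect: ½·C·(Δy)² = 0.5 × 81.5 × (-0.0125)² = +0.0063671875
ΔP/P ≈ +0.100625 + 0.0063671875 = +0.1069921875
ΔP ≈ 83.80 × (+0.1069921875) = +8.9659453125.

+R$8.966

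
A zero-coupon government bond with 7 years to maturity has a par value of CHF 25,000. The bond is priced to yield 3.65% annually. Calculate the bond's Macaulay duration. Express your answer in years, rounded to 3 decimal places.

7.000 years

A zero-coupon bond has a single cash flow at maturity, so its Macaulay duration equals its maturity: 7 years.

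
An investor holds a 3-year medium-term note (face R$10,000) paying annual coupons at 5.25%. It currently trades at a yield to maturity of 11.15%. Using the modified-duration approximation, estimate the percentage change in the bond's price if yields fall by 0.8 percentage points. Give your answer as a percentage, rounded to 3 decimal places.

+2.044%

Periodic yield y = 0.1115. Modified duration first:
  t   CF        PV=CF/(1+0.1115)^t    t·PV
  1       525.00       472.3347       472.3347
  2       525.00       424.9525       849.9050
  3    10,525.00     7,664.6743    22,994.0228
  Σ                  8,561.9614    24,316.2625
P = 8,561.9614; D_Mac = 2.84003 yrs; D_mod = 2.84003/(1+0.1115) = 2.55514 yrs.
ΔP/P ≈ -D_mod · Δy = -2.55514 × (-0.008) = +0.020441 = +2.0441%.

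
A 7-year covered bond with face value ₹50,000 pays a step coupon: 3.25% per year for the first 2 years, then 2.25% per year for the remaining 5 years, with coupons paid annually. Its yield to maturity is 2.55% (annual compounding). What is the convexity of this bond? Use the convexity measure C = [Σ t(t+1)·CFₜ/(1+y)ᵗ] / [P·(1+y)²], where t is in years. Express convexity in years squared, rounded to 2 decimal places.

With y = 0.0255:
  t   CF        PV=CF/(1+0.0255)^t    t·PV        t(t+1)·PV
  1     1,625.00     1,584.5929     1,584.5929       3,169.1858
  2     1,625.00     1,545.1905     3,090.3810       9,271.1431
  3     1,125.00     1,043.1470     3,129.4411      12,517.7644
  4     1,125.00     1,017.2082     4,068.8329      20,344.1645
  5     1,125.00       991.9144     4,959.5720      29,757.4323
  6     1,125.00       967.2495     5,803.4973      40,624.4809
  7    51,125.00    42,863.1089   300,041.7626   2,400,334.1010
  Σ                 50,012.4116   322,678.0799   2,516,018.2720
P = 50,012.4116.
Convexity = Σ t(t+1)·PV / [P·(1+y)²] = 2,516,018.2720 / (50,012.4116 × 1.051650) = 47.83708.

47.84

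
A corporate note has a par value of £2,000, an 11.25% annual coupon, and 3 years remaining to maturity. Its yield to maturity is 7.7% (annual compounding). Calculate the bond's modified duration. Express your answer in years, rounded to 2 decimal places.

Periodic yield y = 0.077. First find Macaulay duration:
  t   CF        PV=CF/(1+0.077)^t    t·PV
  1       225.00       208.9136       208.9136
  2       225.00       193.9774       387.9548
  3     2,225.00     1,781.0779     5,343.2336
  Σ                  2,183.9689     5,940.1020
P = 2,183.9689; Macaulay duration = 5,940.1020 / 2,183.9689 = 2.71987 years.
Modified duration = D_Mac / (1 + y) = 2.71987 / 1.077 = 2.52541 years.

2.53 years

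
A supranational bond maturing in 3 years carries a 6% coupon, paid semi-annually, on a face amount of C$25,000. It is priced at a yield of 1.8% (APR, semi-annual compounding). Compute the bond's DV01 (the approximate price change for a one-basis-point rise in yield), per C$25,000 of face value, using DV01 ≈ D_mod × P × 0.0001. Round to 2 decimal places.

Periodic yield y = 0.009.
  t   CF        PV=CF/(1+0.009)^t    t·PV
  1       750.00       743.3102       743.3102
  2       750.00       736.6801     1,473.3602
  3       750.00       730.1091     2,190.3273
  4       750.00       723.5967     2,894.3869
  5       750.00       717.1425     3,585.7123
  6    25,750.00    24,402.2704   146,413.6227
  Σ                 28,053.1090   157,300.7196
P = 28,053.1090; D_Mac = 5.60725 half-year periods = 2.80362 yrs; D_mod = 2.77862 yrs.
DV01 ≈ 2.77862 × 28,053.1090 × 0.0001 = 7.794882.

C$7.79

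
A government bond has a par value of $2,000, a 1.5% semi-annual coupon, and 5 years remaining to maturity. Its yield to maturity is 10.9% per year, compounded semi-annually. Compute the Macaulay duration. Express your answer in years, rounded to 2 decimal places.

Periodic yield y = 0.0545. Discount each cash flow and weight by its period:
  t   CF        PV=CF/(1+0.0545)^t    t·PV
  1        15.00        14.2248        14.2248
  2        15.00        13.4896        26.9791
  3        15.00        12.7924        38.3772
  4        15.00        12.1312        48.5249
  5        15.00        11.5043        57.5213
  6        15.00        10.9097        65.4580
  7        15.00        10.3458        72.4208
  8        15.00         9.8111        78.4890
  9        15.00         9.3040        83.7364
  10    2,015.00     1,185.2479    11,852.4794
  Σ                  1,289.7608    12,338.2109
Price P = Σ PV = 1,289.7608.
Macaulay duration = Σ(t·PV) / P = 12,338.2109 / 1,289.7608 = 9.56628 half-year periods.
In years: 9.56628 / 2 = 4.78314 years.

4.78 years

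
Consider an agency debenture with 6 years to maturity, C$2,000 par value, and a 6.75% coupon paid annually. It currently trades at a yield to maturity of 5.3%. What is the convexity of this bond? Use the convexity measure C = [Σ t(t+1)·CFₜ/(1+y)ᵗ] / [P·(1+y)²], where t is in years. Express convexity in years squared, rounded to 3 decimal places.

With y = 0.053:
  t   CF        PV=CF/(1+0.053)^t    t·PV        t(t+1)·PV
  1       135.00       128.2051       128.2051         256.4103
  2       135.00       121.7523       243.5045         730.5136
  3       135.00       115.6242       346.8725       1,387.4901
  4       135.00       109.8045       439.2181       2,196.0907
  5       135.00       104.2778       521.3891       3,128.3344
  6     2,135.00     1,566.1294     9,396.7766      65,777.4363
  Σ                  2,145.7933    11,075.9660      73,476.2753
P = 2,145.7933.
Convexity = Σ t(t+1)·PV / [P·(1+y)²] = 73,476.2753 / (2,145.7933 × 1.108809) = 30.88179.

30.882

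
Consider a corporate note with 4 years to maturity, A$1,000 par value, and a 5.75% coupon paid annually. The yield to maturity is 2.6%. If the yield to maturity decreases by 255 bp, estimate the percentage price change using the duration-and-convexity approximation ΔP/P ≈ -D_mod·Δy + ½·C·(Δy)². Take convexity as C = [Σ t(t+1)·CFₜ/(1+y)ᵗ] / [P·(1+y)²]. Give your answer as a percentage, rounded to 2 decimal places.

+9.76%

With y = 0.026:
  t   CF        PV=CF/(1+0.026)^t    t·PV        t(t+1)·PV
  1        57.50        56.0429        56.0429         112.0858
  2        57.50        54.6227       109.2454         327.7362
  3        57.50        53.2385       159.7155         638.8619
  4     1,057.50       954.3132     3,817.2528      19,086.2641
  Σ                  1,118.2173     4,142.2566      20,164.9480
P = 1,118.2173; D_Mac = 3.70434 yrs; D_mod = 3.61047 yrs; C = 17.13074.
Duration effect: -3.61047 × (-0.0255) = +0.092067
Convexity effect: 0.5 × 17.13074 × (-0.0255)² = +0.0055696
ΔP/P ≈ +0.092067 + 0.0055696 = +0.097637 = +9.7637%.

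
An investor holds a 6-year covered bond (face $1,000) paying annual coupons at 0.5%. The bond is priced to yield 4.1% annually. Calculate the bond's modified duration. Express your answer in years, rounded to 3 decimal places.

Periodic yield y = 0.041. First find Macaulay duration:
  t   CF        PV=CF/(1+0.041)^t    t·PV
  1         5.00         4.8031         4.8031
  2         5.00         4.6139         9.2278
  3         5.00         4.4322        13.2966
  4         5.00         4.2576        17.0305
  5         5.00         4.0899        20.4497
  6     1,005.00       789.6992     4,738.1951
  Σ                    811.8959     4,803.0026
P = 811.8959; Macaulay duration = 4,803.0026 / 811.8959 = 5.91579 years.
Modified duration = D_Mac / (1 + y) = 5.91579 / 1.041 = 5.68279 years.

5.683 years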